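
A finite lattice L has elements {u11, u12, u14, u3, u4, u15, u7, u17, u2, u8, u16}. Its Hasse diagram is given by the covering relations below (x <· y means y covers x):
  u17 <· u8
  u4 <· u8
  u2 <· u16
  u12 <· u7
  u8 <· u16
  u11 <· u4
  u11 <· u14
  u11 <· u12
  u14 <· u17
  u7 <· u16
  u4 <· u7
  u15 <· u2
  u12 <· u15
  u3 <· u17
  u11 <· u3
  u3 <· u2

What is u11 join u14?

u14

Common upper bounds of {u11, u14}: u14, u16, u17, u8.
The least among these is u14.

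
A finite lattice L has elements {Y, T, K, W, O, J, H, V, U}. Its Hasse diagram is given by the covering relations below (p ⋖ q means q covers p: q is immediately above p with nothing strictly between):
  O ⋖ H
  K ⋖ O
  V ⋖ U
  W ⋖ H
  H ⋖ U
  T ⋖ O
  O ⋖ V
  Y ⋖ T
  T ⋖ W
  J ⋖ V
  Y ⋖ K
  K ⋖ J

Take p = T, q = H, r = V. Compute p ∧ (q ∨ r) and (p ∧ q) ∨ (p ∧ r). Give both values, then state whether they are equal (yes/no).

T; T; yes

q ∨ r = U, so p ∧ (q ∨ r) = T ∧ U = T.
p ∧ q = T and p ∧ r = T, so (p ∧ q) ∨ (p ∧ r) = T ∨ T = T.
Equal: yes.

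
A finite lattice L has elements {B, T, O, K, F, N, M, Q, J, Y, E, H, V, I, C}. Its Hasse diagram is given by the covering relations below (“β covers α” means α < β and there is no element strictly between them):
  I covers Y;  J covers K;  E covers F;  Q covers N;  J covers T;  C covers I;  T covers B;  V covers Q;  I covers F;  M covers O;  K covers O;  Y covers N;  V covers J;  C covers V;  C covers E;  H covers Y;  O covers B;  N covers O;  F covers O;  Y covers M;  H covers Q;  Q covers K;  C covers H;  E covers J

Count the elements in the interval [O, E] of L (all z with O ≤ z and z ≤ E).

The interval [O, E] = {E, F, J, K, O}, which has 5 elements.

5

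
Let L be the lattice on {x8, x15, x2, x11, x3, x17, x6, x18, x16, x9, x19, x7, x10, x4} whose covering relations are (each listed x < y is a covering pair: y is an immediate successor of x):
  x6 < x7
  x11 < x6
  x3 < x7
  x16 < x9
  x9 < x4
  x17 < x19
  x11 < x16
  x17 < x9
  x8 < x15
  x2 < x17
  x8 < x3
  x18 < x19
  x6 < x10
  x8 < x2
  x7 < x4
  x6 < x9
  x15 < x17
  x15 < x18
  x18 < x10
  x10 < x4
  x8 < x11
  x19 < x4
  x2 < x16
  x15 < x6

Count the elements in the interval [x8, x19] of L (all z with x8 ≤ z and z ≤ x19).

The interval [x8, x19] = {x15, x17, x18, x19, x2, x8}, which has 6 elements.

6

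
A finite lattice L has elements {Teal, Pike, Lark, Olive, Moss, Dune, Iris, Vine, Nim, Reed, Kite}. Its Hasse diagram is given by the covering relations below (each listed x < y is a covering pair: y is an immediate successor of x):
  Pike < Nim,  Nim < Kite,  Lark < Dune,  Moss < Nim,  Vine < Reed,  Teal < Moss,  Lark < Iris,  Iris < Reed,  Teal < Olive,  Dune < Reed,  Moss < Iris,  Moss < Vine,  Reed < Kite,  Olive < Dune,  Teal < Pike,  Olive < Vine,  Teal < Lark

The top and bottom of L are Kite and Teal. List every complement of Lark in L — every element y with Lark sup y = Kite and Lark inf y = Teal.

Need y with Lark ∨ y = Kite and Lark ∧ y = Teal.
Checking each element gives: Nim, Pike.

Nim, Pike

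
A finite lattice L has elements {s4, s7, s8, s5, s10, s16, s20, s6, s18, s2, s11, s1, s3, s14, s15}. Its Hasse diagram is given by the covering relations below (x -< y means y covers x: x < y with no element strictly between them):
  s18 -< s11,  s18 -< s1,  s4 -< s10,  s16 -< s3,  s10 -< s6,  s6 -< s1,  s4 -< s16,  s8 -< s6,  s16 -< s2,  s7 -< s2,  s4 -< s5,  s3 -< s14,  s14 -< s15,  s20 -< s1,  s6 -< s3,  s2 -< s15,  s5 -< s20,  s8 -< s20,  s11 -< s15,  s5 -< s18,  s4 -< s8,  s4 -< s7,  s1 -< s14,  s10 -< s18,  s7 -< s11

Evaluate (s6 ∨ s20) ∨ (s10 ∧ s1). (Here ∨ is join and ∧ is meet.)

s1

s6 ∨ s20 = s1
s10 ∧ s1 = s10
s1 ∨ s10 = s1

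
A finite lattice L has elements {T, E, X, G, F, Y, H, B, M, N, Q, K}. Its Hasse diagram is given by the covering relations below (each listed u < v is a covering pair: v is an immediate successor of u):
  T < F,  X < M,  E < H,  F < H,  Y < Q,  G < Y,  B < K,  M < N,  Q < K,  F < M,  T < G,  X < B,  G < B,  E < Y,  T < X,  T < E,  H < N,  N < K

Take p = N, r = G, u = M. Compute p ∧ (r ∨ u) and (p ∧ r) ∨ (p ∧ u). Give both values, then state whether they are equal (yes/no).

N; M; no

r ∨ u = K, so p ∧ (r ∨ u) = N ∧ K = N.
p ∧ r = T and p ∧ u = M, so (p ∧ r) ∨ (p ∧ u) = T ∨ M = M.
Equal: no.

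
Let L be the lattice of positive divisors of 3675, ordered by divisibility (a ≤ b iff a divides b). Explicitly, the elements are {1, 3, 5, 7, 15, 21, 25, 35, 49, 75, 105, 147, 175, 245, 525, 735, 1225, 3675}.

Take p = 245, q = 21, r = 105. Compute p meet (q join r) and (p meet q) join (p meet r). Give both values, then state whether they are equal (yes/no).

q join r = 105, so p meet (q join r) = 245 meet 105 = 35.
p meet q = 7 and p meet r = 35, so (p meet q) join (p meet r) = 7 join 35 = 35.
Equal: yes.

35; 35; yes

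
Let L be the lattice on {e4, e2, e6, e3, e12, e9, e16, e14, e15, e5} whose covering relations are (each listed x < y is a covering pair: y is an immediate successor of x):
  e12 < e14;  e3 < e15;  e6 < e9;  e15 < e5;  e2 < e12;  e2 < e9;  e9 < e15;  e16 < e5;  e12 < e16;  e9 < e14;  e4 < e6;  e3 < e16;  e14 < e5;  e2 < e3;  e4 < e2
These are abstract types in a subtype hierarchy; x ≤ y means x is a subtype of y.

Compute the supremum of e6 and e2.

e9

Common upper bounds of {e6, e2}: e14, e15, e5, e9.
The least among these is e9.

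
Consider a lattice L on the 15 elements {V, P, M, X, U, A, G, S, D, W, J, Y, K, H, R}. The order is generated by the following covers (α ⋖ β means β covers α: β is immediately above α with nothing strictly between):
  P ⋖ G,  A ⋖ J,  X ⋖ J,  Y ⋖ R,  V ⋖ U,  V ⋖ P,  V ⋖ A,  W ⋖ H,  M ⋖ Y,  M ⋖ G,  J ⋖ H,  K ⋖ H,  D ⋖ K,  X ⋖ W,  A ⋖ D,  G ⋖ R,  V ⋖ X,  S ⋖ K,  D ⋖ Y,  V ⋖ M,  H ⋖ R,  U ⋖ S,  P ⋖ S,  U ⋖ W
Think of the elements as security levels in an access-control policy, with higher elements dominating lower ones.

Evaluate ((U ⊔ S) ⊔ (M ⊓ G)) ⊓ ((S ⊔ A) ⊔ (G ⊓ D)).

U ∨ S = S
M ∧ G = M
S ∨ M = R
S ∨ A = K
G ∧ D = V
K ∨ V = K
R ∧ K = K

K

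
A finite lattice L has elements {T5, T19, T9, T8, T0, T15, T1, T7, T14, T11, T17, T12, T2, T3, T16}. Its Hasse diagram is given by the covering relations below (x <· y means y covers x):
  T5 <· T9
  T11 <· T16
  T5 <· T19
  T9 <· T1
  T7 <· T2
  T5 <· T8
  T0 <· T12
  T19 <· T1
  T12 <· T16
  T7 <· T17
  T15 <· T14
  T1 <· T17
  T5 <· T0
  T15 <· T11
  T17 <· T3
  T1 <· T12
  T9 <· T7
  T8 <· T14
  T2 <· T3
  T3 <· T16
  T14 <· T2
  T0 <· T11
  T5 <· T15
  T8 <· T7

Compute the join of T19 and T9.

T1

Common upper bounds of {T19, T9}: T1, T12, T16, T17, T3.
The least among these is T1.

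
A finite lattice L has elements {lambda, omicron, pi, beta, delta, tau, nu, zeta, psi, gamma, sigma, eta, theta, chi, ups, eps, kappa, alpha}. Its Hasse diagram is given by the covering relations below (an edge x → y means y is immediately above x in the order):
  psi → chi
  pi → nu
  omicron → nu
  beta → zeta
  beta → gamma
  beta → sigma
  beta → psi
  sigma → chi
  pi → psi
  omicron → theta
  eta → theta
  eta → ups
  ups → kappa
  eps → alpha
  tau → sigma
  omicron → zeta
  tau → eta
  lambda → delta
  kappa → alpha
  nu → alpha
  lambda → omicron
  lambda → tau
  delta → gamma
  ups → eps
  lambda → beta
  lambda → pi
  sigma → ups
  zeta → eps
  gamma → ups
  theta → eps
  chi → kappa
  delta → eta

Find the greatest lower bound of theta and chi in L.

Common lower bounds of {theta, chi}: lambda, tau.
The greatest among these is tau.

tau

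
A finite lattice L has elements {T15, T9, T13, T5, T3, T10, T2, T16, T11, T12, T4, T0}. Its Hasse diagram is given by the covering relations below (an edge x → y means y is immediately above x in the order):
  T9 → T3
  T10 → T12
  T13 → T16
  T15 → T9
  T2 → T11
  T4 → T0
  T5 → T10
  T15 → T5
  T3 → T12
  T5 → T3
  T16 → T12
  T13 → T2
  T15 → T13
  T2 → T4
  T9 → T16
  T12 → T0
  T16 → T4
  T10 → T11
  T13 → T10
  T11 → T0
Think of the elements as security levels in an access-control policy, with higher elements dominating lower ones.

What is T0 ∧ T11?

Common lower bounds of {T0, T11}: T10, T11, T13, T15, T2, T5.
The greatest among these is T11.

T11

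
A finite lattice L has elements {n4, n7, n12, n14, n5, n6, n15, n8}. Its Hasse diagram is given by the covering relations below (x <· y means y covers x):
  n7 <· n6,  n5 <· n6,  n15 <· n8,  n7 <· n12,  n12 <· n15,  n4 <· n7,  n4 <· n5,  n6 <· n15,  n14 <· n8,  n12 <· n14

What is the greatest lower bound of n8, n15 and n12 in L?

n12

Common lower bounds of {n8, n15, n12}: n12, n4, n7.
The greatest among these is n12.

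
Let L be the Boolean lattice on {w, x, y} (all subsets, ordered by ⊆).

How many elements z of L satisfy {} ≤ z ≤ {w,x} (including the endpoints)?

The interval [{}, {w,x}] = {{w,x}, {w}, {x}, {}}, which has 4 elements.

4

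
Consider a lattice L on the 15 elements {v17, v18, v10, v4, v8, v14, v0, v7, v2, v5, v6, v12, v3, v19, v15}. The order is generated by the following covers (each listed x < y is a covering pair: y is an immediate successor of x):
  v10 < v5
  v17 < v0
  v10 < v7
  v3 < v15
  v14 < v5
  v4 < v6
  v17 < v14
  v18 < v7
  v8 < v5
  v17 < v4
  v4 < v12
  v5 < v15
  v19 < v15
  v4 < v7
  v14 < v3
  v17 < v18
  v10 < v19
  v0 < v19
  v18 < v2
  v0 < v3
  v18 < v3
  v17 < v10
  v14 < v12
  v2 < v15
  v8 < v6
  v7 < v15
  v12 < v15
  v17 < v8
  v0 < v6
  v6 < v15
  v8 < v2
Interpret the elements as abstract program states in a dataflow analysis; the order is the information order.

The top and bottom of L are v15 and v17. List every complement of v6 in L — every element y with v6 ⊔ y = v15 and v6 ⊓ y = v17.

v10, v14, v18

Need y with v6 ∨ y = v15 and v6 ∧ y = v17.
Checking each element gives: v10, v14, v18.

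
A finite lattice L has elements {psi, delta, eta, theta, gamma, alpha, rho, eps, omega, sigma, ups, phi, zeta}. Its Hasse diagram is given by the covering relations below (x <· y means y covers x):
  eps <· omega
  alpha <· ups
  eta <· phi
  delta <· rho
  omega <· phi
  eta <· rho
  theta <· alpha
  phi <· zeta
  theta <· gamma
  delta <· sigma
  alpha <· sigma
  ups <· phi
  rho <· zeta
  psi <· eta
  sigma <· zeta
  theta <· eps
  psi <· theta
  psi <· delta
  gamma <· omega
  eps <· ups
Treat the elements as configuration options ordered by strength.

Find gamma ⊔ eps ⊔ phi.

Common upper bounds of {gamma, eps, phi}: phi, zeta.
The least among these is phi.

phi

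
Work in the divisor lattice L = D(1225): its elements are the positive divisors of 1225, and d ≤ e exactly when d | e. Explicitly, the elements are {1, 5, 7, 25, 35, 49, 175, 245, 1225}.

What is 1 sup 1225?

In the divisibility order, the join is the least common multiple: lcm(1, 1225) = 1225.

1225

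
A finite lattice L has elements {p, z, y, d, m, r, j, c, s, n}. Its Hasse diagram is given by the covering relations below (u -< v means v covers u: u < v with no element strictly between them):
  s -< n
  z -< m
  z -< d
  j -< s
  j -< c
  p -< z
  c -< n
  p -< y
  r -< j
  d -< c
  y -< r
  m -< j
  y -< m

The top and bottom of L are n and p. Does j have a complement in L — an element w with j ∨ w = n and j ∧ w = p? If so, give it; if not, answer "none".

For every candidate w, either j ∨ w ≠ n or j ∧ w ≠ p; no complement exists.

none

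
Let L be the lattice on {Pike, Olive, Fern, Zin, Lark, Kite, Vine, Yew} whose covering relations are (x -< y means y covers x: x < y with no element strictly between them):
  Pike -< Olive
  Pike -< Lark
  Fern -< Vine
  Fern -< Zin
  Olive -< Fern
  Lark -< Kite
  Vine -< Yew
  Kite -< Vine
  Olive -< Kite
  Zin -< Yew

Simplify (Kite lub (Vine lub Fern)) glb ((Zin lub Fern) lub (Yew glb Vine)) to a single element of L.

Vine ∨ Fern = Vine
Kite ∨ Vine = Vine
Zin ∨ Fern = Zin
Yew ∧ Vine = Vine
Zin ∨ Vine = Yew
Vine ∧ Yew = Vine

Vine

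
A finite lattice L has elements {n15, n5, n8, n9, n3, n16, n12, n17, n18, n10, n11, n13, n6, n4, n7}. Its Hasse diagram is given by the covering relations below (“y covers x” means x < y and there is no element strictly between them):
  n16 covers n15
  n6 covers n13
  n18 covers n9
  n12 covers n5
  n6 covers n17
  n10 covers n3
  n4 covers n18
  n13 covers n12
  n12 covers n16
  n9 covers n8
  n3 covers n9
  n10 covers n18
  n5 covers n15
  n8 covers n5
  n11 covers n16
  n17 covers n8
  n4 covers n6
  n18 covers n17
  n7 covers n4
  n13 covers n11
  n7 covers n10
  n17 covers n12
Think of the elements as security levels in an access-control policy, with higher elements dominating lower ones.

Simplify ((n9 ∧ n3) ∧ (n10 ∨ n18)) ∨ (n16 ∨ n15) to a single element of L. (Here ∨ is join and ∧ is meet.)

n18

n9 ∧ n3 = n9
n10 ∨ n18 = n10
n9 ∧ n10 = n9
n16 ∨ n15 = n16
n9 ∨ n16 = n18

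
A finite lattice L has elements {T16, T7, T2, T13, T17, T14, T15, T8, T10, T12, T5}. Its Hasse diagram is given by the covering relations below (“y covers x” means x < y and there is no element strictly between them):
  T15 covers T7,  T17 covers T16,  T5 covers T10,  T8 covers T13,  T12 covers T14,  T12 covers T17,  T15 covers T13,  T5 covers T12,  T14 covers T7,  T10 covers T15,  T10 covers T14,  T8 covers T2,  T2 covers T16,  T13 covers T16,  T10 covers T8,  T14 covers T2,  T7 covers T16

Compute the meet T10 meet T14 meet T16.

T16

Common lower bounds of {T10, T14, T16}: T16.
The greatest among these is T16.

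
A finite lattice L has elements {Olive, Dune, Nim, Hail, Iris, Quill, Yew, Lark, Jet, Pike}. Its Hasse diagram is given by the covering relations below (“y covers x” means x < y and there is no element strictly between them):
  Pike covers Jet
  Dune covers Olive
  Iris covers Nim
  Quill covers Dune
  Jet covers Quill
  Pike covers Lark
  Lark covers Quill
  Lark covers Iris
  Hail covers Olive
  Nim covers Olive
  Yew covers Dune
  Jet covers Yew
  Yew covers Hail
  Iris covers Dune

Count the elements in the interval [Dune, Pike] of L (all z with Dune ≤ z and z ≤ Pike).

7

The interval [Dune, Pike] = {Dune, Iris, Jet, Lark, Pike, Quill, Yew}, which has 7 elements.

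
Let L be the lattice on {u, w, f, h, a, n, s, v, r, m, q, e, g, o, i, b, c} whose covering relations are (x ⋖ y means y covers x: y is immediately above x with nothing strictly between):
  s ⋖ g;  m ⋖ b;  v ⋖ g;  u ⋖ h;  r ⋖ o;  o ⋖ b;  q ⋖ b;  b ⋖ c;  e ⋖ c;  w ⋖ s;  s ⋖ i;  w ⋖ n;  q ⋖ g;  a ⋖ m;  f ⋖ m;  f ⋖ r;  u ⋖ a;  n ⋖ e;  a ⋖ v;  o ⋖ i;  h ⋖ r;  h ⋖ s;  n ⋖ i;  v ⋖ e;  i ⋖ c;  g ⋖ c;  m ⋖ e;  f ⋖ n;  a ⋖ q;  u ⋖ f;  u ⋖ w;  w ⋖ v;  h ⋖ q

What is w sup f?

n

Common upper bounds of {w, f}: c, e, i, n.
The least among these is n.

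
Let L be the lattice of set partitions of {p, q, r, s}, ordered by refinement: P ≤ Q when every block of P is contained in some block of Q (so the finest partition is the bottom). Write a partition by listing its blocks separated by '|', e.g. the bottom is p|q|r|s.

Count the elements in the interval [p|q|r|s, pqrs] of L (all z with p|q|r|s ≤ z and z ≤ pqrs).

15

The interval [p|q|r|s, pqrs] = {pqrs, pqr|s, pqs|r, pq|rs, pq|r|s, prs|q, pr|qs, pr|q|s, ps|qr, ps|q|r, p|qrs, p|qr|s, p|qs|r, p|q|rs, p|q|r|s}, which has 15 elements.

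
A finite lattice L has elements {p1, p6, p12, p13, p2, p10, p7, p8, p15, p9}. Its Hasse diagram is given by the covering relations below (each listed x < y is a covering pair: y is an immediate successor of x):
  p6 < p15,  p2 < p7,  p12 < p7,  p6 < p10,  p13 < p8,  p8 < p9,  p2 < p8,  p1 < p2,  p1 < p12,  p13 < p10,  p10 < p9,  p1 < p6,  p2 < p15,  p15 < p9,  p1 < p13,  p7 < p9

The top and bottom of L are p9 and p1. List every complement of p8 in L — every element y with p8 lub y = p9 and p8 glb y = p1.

p12, p6

Need y with p8 ∨ y = p9 and p8 ∧ y = p1.
Checking each element gives: p12, p6.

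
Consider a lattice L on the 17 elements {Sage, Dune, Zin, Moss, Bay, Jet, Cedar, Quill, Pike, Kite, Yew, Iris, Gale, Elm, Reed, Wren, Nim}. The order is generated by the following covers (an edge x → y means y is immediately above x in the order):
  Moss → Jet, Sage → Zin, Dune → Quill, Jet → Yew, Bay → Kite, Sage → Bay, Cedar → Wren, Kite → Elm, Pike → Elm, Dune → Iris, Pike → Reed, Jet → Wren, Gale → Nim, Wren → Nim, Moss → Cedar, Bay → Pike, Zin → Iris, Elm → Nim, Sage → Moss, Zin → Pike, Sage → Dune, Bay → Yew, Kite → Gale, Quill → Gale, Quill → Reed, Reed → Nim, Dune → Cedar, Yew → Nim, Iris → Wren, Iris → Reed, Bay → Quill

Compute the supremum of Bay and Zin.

Common upper bounds of {Bay, Zin}: Elm, Nim, Pike, Reed.
The least among these is Pike.

Pike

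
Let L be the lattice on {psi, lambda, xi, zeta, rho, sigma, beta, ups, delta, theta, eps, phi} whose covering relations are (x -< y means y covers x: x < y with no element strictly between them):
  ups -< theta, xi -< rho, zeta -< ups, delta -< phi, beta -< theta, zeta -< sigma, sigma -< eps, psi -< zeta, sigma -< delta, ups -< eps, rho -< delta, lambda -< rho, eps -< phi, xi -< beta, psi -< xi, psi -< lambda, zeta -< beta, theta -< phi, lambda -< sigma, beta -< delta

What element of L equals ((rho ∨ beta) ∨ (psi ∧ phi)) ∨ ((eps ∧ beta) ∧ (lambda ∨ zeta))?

delta

rho ∨ beta = delta
psi ∧ phi = psi
delta ∨ psi = delta
eps ∧ beta = zeta
lambda ∨ zeta = sigma
zeta ∧ sigma = zeta
delta ∨ zeta = delta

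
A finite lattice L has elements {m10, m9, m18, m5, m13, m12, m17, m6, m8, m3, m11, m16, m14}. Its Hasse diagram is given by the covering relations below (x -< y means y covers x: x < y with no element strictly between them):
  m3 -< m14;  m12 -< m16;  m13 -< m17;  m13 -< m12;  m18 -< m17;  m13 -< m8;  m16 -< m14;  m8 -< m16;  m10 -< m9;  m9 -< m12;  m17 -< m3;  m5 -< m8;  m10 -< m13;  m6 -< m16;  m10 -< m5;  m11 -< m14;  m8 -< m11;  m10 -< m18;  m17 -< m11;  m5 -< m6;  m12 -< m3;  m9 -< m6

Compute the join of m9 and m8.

m16

Common upper bounds of {m9, m8}: m14, m16.
The least among these is m16.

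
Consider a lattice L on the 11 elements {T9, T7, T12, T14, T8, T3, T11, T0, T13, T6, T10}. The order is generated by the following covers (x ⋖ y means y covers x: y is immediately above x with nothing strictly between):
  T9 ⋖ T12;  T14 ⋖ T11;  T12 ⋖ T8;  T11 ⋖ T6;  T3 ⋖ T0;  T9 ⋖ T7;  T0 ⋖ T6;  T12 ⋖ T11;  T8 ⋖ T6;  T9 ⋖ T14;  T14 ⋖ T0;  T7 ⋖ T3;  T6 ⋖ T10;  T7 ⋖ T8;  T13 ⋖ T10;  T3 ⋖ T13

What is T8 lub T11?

Common upper bounds of {T8, T11}: T10, T6.
The least among these is T6.

T6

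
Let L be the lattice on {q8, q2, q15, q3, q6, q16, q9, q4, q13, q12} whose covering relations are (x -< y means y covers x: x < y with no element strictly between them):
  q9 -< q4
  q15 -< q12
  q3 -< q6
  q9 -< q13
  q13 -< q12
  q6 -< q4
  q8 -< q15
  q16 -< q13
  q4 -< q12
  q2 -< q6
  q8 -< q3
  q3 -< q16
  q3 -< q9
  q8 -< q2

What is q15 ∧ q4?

Common lower bounds of {q15, q4}: q8.
The greatest among these is q8.

q8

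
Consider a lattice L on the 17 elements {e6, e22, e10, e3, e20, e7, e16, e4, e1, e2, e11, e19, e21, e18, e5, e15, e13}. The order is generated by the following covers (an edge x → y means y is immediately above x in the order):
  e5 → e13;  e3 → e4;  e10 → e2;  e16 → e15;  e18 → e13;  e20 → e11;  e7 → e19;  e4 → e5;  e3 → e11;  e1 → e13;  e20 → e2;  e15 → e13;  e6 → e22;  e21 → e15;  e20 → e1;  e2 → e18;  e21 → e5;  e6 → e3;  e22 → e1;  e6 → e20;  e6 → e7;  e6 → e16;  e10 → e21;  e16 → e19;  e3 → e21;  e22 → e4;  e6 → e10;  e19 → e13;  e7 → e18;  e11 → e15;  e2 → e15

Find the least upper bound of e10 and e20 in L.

Common upper bounds of {e10, e20}: e13, e15, e18, e2.
The least among these is e2.

e2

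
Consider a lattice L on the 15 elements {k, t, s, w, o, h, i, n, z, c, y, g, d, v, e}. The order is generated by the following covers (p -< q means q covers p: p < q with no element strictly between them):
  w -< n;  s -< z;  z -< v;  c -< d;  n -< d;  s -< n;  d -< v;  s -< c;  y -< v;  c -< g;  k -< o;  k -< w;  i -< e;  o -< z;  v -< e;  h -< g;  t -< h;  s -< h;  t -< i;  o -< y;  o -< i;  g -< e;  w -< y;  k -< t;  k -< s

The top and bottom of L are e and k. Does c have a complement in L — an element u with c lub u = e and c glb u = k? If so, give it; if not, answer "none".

Need u with c ∨ u = e and c ∧ u = k.
Checking each element gives: i.

i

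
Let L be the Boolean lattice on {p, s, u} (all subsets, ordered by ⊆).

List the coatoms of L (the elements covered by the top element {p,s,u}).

The coatoms are exactly the elements covered by {p,s,u}: {p,s}, {p,u}, {s,u}.

{p,s}, {p,u}, {s,u}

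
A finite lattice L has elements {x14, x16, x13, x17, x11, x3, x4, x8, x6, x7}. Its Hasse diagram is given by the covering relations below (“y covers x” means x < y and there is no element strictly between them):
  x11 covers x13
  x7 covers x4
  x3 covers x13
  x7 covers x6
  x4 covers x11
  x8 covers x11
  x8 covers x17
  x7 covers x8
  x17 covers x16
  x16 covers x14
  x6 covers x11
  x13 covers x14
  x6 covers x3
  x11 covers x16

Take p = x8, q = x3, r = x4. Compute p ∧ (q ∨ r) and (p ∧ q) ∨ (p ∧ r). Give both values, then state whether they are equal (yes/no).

q ∨ r = x7, so p ∧ (q ∨ r) = x8 ∧ x7 = x8.
p ∧ q = x13 and p ∧ r = x11, so (p ∧ q) ∨ (p ∧ r) = x13 ∨ x11 = x11.
Equal: no.

x8; x11; no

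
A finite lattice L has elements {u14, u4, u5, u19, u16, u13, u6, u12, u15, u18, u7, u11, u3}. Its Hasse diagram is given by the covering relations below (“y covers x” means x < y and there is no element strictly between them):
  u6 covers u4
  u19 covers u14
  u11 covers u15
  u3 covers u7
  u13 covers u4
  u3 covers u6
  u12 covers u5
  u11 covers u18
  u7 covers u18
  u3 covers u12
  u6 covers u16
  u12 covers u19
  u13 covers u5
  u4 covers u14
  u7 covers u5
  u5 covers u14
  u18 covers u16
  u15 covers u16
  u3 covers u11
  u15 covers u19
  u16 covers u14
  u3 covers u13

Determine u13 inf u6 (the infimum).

Common lower bounds of {u13, u6}: u14, u4.
The greatest among these is u4.

u4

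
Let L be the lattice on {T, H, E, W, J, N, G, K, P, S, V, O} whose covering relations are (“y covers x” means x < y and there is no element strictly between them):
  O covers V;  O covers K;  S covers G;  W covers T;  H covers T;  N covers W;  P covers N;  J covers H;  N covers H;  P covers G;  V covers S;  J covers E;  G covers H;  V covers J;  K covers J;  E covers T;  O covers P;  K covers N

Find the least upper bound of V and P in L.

O

Common upper bounds of {V, P}: O.
The least among these is O.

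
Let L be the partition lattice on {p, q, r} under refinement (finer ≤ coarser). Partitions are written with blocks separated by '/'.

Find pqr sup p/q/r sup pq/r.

pqr

The join of pqr, p/q/r, pq/r merges any blocks that overlap across the partitions, giving pqr.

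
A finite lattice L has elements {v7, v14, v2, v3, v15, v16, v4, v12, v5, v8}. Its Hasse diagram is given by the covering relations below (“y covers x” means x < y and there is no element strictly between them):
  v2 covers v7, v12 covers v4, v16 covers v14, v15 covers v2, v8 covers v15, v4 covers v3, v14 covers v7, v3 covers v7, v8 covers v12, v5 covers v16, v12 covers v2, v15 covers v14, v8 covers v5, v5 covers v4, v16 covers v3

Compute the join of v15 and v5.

Common upper bounds of {v15, v5}: v8.
The least among these is v8.

v8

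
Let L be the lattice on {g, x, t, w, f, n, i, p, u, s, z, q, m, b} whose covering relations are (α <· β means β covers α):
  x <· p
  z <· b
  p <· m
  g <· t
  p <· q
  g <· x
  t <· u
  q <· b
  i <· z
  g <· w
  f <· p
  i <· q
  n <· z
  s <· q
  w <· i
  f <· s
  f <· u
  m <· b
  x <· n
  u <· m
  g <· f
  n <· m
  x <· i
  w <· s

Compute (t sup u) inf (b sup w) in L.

t ∨ u = u
b ∨ w = b
u ∧ b = u

u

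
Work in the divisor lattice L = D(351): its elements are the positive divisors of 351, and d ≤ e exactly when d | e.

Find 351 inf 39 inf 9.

In the divisibility order, the meet is the greatest common divisor: gcd(351, 39, 9) = 3.

3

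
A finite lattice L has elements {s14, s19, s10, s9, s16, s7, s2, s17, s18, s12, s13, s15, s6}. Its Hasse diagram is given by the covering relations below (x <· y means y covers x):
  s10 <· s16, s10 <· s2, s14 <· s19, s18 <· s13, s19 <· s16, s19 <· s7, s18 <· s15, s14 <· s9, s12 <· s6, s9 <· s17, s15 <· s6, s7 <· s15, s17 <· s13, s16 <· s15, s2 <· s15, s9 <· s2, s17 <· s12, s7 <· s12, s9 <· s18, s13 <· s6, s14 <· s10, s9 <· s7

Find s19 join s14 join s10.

s16

Common upper bounds of {s19, s14, s10}: s15, s16, s6.
The least among these is s16.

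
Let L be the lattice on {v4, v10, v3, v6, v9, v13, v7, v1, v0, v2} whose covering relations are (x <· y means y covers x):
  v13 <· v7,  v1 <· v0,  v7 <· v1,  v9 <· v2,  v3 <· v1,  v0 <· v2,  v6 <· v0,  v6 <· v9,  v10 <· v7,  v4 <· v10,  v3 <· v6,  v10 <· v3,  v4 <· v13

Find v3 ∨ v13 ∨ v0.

Common upper bounds of {v3, v13, v0}: v0, v2.
The least among these is v0.

v0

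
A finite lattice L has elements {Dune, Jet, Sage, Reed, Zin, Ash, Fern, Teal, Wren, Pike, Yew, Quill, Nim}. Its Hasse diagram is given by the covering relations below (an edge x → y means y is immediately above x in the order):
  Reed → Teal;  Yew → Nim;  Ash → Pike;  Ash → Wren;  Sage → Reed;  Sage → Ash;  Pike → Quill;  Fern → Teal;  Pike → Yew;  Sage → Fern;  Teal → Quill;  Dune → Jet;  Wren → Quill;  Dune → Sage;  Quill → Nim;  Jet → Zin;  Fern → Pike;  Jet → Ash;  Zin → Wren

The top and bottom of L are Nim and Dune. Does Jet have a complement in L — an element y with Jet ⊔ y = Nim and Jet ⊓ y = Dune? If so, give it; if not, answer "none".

none

For every candidate y, either Jet ∨ y ≠ Nim or Jet ∧ y ≠ Dune; no complement exists.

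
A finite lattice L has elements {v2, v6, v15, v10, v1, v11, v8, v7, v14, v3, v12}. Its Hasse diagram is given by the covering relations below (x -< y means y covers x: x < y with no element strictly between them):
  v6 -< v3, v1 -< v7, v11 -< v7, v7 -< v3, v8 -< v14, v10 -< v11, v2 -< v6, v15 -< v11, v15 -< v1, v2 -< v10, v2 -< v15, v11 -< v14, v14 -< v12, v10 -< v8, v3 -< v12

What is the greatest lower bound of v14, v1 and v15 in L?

Common lower bounds of {v14, v1, v15}: v15, v2.
The greatest among these is v15.

v15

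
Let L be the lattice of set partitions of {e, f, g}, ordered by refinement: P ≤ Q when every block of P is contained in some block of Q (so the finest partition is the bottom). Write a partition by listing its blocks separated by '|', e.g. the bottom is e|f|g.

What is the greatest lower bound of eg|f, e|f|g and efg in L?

e|f|g

The meet (common refinement) of eg|f, e|f|g, efg intersects blocks pairwise, giving e|f|g.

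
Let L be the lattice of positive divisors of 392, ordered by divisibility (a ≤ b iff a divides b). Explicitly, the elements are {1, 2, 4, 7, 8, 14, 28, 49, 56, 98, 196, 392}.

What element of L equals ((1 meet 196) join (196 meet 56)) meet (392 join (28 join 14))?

1 ∧ 196 = 1
196 ∧ 56 = 28
1 ∨ 28 = 28
28 ∨ 14 = 28
392 ∨ 28 = 392
28 ∧ 392 = 28

28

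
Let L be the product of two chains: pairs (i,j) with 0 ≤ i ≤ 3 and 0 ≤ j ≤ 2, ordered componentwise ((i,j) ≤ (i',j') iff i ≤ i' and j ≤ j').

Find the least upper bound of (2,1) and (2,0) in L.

Common upper bounds of {(2,1), (2,0)}: (2,1), (2,2), (3,1), (3,2).
The least among these is (2,1).

(2,1)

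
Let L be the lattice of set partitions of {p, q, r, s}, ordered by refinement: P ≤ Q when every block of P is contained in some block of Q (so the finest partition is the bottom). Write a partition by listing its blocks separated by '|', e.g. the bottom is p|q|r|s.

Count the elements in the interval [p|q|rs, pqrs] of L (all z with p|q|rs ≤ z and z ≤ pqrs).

The interval [p|q|rs, pqrs] = {pqrs, pq|rs, prs|q, p|qrs, p|q|rs}, which has 5 elements.

5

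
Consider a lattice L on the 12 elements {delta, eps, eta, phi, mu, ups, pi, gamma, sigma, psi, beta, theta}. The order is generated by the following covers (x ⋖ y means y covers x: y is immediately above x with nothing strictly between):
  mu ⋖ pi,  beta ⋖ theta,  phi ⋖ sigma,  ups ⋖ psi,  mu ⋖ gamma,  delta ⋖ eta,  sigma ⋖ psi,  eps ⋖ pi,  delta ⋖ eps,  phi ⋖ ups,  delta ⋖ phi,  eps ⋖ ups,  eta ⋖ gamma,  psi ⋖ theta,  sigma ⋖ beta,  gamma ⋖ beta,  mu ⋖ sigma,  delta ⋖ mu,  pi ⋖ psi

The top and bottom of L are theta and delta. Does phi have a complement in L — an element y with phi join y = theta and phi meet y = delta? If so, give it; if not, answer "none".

For every candidate y, either phi ∨ y ≠ theta or phi ∧ y ≠ delta; no complement exists.

none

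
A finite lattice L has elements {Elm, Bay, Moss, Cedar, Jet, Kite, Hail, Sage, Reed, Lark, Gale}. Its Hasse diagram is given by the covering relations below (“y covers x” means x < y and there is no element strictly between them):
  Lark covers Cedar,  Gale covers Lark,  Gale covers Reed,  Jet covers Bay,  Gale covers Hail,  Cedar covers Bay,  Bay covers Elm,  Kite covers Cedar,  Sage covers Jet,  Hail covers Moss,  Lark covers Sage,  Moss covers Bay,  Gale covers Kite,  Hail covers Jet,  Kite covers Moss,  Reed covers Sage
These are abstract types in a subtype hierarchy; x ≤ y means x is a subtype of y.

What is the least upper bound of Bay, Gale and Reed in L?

Common upper bounds of {Bay, Gale, Reed}: Gale.
The least among these is Gale.

Gale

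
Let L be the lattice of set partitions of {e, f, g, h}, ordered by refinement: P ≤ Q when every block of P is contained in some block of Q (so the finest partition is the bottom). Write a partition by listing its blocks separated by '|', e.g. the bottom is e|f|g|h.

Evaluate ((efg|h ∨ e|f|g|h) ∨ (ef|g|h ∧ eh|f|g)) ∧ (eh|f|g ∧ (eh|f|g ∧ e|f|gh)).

efg|h ∨ e|f|g|h = efg|h
ef|g|h ∧ eh|f|g = e|f|g|h
efg|h ∨ e|f|g|h = efg|h
eh|f|g ∧ e|f|gh = e|f|g|h
eh|f|g ∧ e|f|g|h = e|f|g|h
efg|h ∧ e|f|g|h = e|f|g|h

e|f|g|h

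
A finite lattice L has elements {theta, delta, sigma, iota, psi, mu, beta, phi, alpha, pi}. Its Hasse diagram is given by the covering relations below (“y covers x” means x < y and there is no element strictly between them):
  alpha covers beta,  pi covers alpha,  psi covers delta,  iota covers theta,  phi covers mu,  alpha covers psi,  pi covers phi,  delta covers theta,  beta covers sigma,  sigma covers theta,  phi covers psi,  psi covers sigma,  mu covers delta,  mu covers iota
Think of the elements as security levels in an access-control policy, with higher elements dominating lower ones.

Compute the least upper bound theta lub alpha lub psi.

Common upper bounds of {theta, alpha, psi}: alpha, pi.
The least among these is alpha.

alpha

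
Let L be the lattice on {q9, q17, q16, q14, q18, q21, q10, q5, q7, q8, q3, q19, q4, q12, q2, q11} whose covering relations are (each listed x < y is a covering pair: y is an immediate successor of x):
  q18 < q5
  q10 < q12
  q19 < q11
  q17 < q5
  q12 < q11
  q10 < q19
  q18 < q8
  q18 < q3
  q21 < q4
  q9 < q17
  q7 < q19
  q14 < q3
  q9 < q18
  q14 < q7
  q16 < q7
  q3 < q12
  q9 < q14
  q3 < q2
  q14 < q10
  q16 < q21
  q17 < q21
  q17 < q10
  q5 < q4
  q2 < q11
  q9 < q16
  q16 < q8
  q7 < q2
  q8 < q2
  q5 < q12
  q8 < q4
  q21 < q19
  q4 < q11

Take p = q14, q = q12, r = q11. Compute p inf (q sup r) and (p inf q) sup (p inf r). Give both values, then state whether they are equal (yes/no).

q14; q14; yes

q sup r = q11, so p inf (q sup r) = q14 inf q11 = q14.
p inf q = q14 and p inf r = q14, so (p inf q) sup (p inf r) = q14 sup q14 = q14.
Equal: yes.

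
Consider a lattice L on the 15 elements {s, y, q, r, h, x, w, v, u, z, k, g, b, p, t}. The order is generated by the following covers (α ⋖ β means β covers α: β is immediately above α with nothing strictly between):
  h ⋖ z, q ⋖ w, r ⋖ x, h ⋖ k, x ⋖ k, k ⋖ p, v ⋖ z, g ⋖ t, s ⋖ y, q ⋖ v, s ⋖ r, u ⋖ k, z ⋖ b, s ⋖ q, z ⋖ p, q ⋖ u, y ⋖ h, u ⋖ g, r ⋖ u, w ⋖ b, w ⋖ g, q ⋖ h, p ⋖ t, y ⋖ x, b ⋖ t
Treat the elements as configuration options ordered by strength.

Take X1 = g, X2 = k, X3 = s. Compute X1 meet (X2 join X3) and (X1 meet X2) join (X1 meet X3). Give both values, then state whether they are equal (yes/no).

u; u; yes

X2 join X3 = k, so X1 meet (X2 join X3) = g meet k = u.
X1 meet X2 = u and X1 meet X3 = s, so (X1 meet X2) join (X1 meet X3) = u join s = u.
Equal: yes.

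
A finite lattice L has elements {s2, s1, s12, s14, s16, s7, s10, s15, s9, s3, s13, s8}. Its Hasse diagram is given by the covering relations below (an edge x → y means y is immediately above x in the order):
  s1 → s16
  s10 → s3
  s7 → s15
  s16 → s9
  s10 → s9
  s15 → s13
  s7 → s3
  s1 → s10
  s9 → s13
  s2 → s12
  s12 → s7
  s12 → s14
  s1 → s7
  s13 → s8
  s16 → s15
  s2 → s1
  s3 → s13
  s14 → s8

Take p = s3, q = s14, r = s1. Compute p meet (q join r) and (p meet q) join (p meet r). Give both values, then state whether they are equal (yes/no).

q join r = s8, so p meet (q join r) = s3 meet s8 = s3.
p meet q = s12 and p meet r = s1, so (p meet q) join (p meet r) = s12 join s1 = s7.
Equal: no.

s3; s7; no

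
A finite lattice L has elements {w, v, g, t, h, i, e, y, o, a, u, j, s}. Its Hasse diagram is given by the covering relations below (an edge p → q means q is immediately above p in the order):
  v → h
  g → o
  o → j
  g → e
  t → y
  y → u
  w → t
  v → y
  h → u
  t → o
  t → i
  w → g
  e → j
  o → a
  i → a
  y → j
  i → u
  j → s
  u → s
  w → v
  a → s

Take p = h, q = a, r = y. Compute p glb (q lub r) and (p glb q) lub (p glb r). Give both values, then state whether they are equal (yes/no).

q lub r = s, so p glb (q lub r) = h glb s = h.
p glb q = w and p glb r = v, so (p glb q) lub (p glb r) = w lub v = v.
Equal: no.

h; v; no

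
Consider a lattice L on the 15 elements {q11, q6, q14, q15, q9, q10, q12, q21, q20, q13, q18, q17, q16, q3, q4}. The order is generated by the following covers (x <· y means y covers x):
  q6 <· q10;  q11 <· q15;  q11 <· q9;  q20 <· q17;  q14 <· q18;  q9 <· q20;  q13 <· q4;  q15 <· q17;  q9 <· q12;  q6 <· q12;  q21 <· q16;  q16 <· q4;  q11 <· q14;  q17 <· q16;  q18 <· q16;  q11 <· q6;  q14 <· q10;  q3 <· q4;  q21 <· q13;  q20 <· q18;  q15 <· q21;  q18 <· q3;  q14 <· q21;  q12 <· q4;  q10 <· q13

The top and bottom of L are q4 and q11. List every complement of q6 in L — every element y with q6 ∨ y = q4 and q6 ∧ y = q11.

q16, q17, q18, q20, q3

Need y with q6 ∨ y = q4 and q6 ∧ y = q11.
Checking each element gives: q16, q17, q18, q20, q3.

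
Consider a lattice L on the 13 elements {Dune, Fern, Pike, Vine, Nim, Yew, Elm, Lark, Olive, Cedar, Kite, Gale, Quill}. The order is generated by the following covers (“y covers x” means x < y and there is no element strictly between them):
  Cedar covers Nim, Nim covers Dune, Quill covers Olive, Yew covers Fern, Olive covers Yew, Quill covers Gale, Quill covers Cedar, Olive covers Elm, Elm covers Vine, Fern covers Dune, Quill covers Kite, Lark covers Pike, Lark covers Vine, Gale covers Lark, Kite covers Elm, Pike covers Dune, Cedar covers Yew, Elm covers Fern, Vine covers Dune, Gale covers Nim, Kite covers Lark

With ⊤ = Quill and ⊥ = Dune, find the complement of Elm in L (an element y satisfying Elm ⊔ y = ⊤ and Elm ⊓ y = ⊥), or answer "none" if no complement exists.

Need y with Elm ∨ y = Quill and Elm ∧ y = Dune.
Checking each element gives: Nim.

Nim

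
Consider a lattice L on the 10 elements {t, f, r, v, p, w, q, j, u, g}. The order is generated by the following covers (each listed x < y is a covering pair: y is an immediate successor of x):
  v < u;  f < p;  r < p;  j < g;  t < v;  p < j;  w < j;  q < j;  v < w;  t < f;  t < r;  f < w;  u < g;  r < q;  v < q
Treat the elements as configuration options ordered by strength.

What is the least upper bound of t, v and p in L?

j

Common upper bounds of {t, v, p}: g, j.
The least among these is j.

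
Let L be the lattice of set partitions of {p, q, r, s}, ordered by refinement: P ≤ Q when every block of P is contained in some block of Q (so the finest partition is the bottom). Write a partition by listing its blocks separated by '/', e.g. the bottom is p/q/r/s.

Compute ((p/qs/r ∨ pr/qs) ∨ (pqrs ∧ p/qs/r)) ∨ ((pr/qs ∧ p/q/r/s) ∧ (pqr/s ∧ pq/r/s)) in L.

pr/qs

p/qs/r ∨ pr/qs = pr/qs
pqrs ∧ p/qs/r = p/qs/r
pr/qs ∨ p/qs/r = pr/qs
pr/qs ∧ p/q/r/s = p/q/r/s
pqr/s ∧ pq/r/s = pq/r/s
p/q/r/s ∧ pq/r/s = p/q/r/s
pr/qs ∨ p/q/r/s = pr/qs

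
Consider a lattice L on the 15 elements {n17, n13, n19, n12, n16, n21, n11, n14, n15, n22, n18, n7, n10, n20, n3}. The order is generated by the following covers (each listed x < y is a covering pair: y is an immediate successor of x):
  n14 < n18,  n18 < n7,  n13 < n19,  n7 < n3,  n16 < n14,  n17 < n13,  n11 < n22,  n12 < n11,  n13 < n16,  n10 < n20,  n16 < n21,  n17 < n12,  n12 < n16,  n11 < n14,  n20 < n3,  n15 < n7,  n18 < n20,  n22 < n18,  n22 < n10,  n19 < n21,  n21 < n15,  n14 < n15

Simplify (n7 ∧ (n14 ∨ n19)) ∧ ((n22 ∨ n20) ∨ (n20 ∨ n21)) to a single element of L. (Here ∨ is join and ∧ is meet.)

n15

n14 ∨ n19 = n15
n7 ∧ n15 = n15
n22 ∨ n20 = n20
n20 ∨ n21 = n3
n20 ∨ n3 = n3
n15 ∧ n3 = n15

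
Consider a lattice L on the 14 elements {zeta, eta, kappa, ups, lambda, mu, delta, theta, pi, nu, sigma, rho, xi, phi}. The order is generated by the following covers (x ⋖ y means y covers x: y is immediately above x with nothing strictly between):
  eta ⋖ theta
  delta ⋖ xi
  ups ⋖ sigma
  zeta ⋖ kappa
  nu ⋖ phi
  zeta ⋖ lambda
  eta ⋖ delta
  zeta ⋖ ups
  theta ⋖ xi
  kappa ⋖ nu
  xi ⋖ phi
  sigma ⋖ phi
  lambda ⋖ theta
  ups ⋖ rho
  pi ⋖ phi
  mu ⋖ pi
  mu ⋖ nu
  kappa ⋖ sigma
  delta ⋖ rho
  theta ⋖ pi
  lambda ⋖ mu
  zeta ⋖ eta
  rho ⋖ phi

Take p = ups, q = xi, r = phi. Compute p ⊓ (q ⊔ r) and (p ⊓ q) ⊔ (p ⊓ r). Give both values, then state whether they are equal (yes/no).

q ⊔ r = phi, so p ⊓ (q ⊔ r) = ups ⊓ phi = ups.
p ⊓ q = zeta and p ⊓ r = ups, so (p ⊓ q) ⊔ (p ⊓ r) = zeta ⊔ ups = ups.
Equal: yes.

ups; ups; yes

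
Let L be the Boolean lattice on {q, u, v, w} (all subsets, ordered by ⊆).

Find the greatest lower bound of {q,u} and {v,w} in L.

Under ⊆, meet is intersection: {q,u} ∩ {v,w} = ∅.

∅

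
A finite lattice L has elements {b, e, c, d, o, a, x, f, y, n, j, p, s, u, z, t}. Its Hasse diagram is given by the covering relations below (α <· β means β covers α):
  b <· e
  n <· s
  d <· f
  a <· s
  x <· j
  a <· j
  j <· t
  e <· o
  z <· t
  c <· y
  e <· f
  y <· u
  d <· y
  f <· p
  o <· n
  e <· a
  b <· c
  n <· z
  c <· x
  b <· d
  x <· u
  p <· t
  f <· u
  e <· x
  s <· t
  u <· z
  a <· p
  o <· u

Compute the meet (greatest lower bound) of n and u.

o

Common lower bounds of {n, u}: b, e, o.
The greatest among these is o.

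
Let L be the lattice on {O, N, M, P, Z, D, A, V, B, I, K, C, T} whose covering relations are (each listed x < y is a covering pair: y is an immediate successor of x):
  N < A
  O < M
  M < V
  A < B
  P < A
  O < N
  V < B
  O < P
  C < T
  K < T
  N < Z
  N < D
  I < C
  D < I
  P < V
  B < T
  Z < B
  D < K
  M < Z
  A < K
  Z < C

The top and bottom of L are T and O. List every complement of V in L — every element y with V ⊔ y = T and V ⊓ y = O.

D, I

Need y with V ∨ y = T and V ∧ y = O.
Checking each element gives: D, I.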